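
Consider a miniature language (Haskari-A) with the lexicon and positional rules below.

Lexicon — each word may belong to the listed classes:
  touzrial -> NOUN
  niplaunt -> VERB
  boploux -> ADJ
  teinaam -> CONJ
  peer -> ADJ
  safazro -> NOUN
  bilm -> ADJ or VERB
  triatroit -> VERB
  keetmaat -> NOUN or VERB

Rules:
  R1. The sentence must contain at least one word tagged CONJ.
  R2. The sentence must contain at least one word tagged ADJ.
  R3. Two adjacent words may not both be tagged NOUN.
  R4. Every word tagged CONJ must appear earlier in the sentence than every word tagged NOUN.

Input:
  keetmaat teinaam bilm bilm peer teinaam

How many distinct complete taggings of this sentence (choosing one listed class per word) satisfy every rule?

Candidates per position — 1:keetmaat {NOUN,VERB}; 2:teinaam {CONJ}; 3:bilm {ADJ,VERB}; 4:bilm {ADJ,VERB}; 5:peer {ADJ}; 6:teinaam {CONJ}.
There are 8 candidate sequences in total.
The sequences that satisfy every rule: VERB CONJ ADJ ADJ ADJ CONJ; VERB CONJ ADJ VERB ADJ CONJ; VERB CONJ VERB ADJ ADJ CONJ; VERB CONJ VERB VERB ADJ CONJ.
Count = 4.

4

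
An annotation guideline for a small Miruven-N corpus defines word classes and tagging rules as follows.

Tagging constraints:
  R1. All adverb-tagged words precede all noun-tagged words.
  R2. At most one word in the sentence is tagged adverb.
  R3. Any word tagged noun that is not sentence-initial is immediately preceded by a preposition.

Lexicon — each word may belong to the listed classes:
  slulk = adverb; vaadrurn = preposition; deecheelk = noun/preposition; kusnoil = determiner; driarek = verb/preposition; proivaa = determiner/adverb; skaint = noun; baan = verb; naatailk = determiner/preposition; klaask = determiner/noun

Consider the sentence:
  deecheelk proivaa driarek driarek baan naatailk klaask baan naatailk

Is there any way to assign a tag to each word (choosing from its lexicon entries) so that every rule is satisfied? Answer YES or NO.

Candidates per position — 1:deecheelk {noun,preposition}; 2:proivaa {determiner,adverb}; 3:driarek {verb,preposition}; 4:driarek {verb,preposition}; 5:baan {verb}; 6:naatailk {determiner,preposition}; 7:klaask {determiner,noun}; 8:baan {verb}; 9:naatailk {determiner,preposition}.
One satisfying assignment: preposition determiner preposition preposition verb preposition noun verb determiner.
Checking: rule 1 satisfied; rule 2 satisfied; rule 3 satisfied.

YES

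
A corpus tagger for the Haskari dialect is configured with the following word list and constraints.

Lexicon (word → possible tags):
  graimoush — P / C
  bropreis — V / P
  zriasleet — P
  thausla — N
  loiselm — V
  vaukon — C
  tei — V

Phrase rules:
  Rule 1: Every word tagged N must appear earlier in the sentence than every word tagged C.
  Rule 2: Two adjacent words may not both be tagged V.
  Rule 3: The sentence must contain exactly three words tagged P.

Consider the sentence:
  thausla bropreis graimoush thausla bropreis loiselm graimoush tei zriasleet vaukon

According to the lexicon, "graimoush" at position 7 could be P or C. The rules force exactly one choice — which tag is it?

C

Candidates per position — 1:thausla {N}; 2:bropreis {V,P}; 3:graimoush {P,C}; 4:thausla {N}; 5:bropreis {V,P}; 6:loiselm {V}; 7:graimoush {P,C}; 8:tei {V}; 9:zriasleet {P}; 10:vaukon {C}.
Word 3 cannot be C — rule 1 would then fail for every completion. It is P.
Word 5 cannot be V — rule 2 would then fail for every completion. It is P.
Word 7 cannot be P — rule 3 would then fail for every completion. It is C.
Word 2 cannot be P — rule 3 would then fail for every completion. It is V.
The only consistent sequence is: N V P N P V C V P C.
Rule-by-rule: rule 1 holds; rule 2 holds; rule 3 holds.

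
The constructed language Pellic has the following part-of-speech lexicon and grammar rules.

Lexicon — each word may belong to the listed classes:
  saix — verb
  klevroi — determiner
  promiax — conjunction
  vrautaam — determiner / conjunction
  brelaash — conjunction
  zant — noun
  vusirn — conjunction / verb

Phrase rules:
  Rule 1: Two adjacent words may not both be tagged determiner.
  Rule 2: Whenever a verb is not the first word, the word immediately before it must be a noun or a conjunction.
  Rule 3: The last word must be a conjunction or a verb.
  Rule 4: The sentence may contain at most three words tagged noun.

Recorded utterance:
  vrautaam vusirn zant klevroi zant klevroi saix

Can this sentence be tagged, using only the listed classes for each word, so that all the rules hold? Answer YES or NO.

Candidates per position — 1:vrautaam {determiner,conjunction}; 2:vusirn {conjunction,verb}; 3:zant {noun}; 4:klevroi {determiner}; 5:zant {noun}; 6:klevroi {determiner}; 7:saix {verb}.
Rule 2 cannot be satisfied by any choice of tags from the lexicon.
So there is no consistent tagging.

NO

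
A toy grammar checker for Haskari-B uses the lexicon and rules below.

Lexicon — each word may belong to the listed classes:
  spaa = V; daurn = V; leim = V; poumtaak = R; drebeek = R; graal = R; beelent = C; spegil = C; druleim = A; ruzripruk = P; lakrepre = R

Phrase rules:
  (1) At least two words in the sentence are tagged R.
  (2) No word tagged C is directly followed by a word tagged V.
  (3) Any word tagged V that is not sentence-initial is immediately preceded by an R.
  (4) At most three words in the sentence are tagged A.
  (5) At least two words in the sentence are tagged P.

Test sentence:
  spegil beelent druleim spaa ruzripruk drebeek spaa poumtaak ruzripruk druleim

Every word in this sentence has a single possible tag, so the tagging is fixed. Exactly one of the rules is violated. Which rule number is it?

3

Fixed tagging: C C A V P R V R P A.
Rule check: R1 pass, R2 pass, R3 fail, R4 pass, R5 pass.
Only rule 3 fails.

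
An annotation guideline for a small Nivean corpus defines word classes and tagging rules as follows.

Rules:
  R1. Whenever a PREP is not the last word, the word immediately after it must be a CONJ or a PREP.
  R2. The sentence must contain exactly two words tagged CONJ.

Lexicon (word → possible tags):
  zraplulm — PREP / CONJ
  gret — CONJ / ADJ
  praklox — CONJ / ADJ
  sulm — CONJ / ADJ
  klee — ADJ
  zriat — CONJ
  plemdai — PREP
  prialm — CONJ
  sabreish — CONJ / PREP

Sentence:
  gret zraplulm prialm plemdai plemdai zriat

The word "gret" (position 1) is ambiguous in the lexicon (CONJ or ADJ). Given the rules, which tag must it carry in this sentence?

ADJ

Candidates per position — 1:gret {CONJ,ADJ}; 2:zraplulm {PREP,CONJ}; 3:prialm {CONJ}; 4:plemdai {PREP}; 5:plemdai {PREP}; 6:zriat {CONJ}.
At position 1, choosing CONJ makes rule 2 impossible to satisfy; hence ADJ.
At position 2, choosing CONJ makes rule 2 impossible to satisfy; hence PREP.
The unique satisfying tagging is: ADJ PREP CONJ PREP PREP CONJ.
Check: rule 1 satisfied; rule 2 satisfied.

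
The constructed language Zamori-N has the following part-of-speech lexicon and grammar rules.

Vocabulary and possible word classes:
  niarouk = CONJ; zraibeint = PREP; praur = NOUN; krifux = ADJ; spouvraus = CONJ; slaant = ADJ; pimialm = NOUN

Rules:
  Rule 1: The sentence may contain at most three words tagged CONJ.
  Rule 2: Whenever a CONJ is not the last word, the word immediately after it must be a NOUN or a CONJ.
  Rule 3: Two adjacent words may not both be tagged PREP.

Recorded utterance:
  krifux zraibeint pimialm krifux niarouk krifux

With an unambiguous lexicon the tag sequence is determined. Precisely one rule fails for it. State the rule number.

Fixed tagging: ADJ PREP NOUN ADJ CONJ ADJ.
Applying the rules: R1 ✓, R2 ✗, R3 ✓.
Only rule 2 fails.

2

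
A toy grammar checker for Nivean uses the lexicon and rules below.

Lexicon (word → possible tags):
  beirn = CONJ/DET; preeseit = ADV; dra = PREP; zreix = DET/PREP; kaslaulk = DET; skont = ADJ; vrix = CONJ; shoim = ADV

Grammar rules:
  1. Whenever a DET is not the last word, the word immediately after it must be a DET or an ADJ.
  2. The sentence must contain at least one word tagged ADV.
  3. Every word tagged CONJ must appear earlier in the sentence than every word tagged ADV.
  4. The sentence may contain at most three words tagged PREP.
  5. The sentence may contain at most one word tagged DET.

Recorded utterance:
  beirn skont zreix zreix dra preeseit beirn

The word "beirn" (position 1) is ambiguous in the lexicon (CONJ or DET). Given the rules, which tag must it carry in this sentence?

CONJ

Candidates per position — 1:beirn {CONJ,DET}; 2:skont {ADJ}; 3:zreix {DET,PREP}; 4:zreix {DET,PREP}; 5:dra {PREP}; 6:preeseit {ADV}; 7:beirn {CONJ,DET}.
Word 3 cannot be DET — rule 1 would then fail for every completion. It is PREP.
Word 4 cannot be DET — rule 1 would then fail for every completion. It is PREP.
Word 7 cannot be CONJ — rule 3 would then fail for every completion. It is DET.
Word 1 cannot be DET — rule 5 would then fail for every completion. It is CONJ.
The only consistent sequence is: CONJ ADJ PREP PREP PREP ADV DET.
Verifying each rule — rule 1 ✓; rule 2 ✓; rule 3 ✓; rule 4 ✓; rule 5 ✓.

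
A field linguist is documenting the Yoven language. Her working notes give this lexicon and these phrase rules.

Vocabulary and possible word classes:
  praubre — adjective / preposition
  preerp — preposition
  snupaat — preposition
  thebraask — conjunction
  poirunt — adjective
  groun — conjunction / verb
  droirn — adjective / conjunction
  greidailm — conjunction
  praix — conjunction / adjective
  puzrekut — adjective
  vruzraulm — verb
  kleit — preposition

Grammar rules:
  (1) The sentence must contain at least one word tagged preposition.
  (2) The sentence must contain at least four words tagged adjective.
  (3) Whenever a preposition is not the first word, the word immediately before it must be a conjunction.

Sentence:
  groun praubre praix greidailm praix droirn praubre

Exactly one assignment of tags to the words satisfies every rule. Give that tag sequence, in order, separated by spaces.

Candidates per position — 1:groun {conjunction,verb}; 2:praubre {adjective,preposition}; 3:praix {conjunction,adjective}; 4:greidailm {conjunction}; 5:praix {conjunction,adjective}; 6:droirn {adjective,conjunction}; 7:praubre {adjective,preposition}.
The remaining ambiguous positions (1, 2, 3, 5, 6, 7) are resolved jointly — only one combination satisfies every rule.
The unique satisfying tagging is: conjunction preposition adjective conjunction adjective adjective adjective.
Verifying each rule — rule 1 ✓; rule 2 ✓; rule 3 ✓.

conjunction preposition adjective conjunction adjective adjective adjective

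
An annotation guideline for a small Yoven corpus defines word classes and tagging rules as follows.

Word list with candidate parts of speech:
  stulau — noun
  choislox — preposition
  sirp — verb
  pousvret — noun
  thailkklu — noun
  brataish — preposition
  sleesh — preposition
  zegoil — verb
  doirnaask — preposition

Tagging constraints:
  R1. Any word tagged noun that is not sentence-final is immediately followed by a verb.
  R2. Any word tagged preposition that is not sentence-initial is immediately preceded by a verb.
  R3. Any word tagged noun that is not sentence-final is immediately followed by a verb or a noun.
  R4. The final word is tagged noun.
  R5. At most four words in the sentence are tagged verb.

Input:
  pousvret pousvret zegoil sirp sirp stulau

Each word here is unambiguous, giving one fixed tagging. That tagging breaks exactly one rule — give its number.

1

Fixed tagging: noun noun verb verb verb noun.
Checking each rule: R1 fail, R2 pass, R3 pass, R4 pass, R5 pass.
Only rule 1 fails.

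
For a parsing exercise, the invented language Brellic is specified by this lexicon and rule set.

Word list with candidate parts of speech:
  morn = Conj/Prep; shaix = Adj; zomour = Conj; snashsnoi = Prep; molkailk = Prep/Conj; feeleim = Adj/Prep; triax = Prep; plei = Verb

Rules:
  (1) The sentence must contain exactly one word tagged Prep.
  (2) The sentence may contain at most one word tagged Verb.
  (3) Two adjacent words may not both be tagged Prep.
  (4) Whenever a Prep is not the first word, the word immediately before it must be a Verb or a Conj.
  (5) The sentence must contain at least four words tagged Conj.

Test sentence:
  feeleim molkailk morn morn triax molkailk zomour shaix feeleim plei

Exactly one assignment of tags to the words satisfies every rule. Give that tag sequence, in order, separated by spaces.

Adj Conj Conj Conj Prep Conj Conj Adj Adj Verb

Candidates per position — 1:feeleim {Adj,Prep}; 2:molkailk {Prep,Conj}; 3:morn {Conj,Prep}; 4:morn {Conj,Prep}; 5:triax {Prep}; 6:molkailk {Prep,Conj}; 7:zomour {Conj}; 8:shaix {Adj}; 9:feeleim {Adj,Prep}; 10:plei {Verb}.
Word 1 cannot be Prep — rule 1 would then fail for every completion. It is Adj.
Word 2 cannot be Prep — rule 1 would then fail for every completion. It is Conj.
Word 3 cannot be Prep — rule 1 would then fail for every completion. It is Conj.
Word 4 cannot be Prep — rule 1 would then fail for every completion. It is Conj.
Word 6 cannot be Prep — rule 1 would then fail for every completion. It is Conj.
Word 9 cannot be Prep — rule 1 would then fail for every completion. It is Adj.
So the tagging must be: Adj Conj Conj Conj Prep Conj Conj Adj Adj Verb.
Check: rule 1 ✓; rule 2 ✓; rule 3 ✓; rule 4 ✓; rule 5 ✓.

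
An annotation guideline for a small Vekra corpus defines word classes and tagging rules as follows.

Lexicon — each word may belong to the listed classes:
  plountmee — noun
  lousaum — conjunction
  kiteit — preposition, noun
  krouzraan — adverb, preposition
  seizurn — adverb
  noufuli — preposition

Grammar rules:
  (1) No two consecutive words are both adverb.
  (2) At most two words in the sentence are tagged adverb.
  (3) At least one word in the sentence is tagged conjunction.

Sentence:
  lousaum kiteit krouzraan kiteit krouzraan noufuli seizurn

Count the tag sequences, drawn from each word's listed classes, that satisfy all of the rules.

12

Candidates per position — 1:lousaum {conjunction}; 2:kiteit {preposition,noun}; 3:krouzraan {adverb,preposition}; 4:kiteit {preposition,noun}; 5:krouzraan {adverb,preposition}; 6:noufuli {preposition}; 7:seizurn {adverb}.
There are 16 candidate sequences in total.
Checking each against the rules leaves 12 sequences.
Count = 12.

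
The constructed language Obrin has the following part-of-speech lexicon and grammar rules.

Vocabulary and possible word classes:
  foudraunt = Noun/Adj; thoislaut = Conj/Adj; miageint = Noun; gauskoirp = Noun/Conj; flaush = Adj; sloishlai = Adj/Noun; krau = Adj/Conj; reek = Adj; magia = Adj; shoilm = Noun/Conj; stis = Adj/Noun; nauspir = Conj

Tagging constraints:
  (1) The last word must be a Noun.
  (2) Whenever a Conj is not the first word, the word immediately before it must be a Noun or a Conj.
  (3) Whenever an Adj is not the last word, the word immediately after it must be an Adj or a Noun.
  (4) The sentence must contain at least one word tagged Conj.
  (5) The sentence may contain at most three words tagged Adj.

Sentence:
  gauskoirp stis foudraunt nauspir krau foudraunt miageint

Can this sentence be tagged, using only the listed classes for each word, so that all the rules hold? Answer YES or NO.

YES

Candidates per position — 1:gauskoirp {Noun,Conj}; 2:stis {Adj,Noun}; 3:foudraunt {Noun,Adj}; 4:nauspir {Conj}; 5:krau {Adj,Conj}; 6:foudraunt {Noun,Adj}; 7:miageint {Noun}.
One satisfying assignment: Conj Adj Noun Conj Conj Adj Noun.
Checking: rule 1 ✓; rule 2 ✓; rule 3 ✓; rule 4 ✓; rule 5 ✓.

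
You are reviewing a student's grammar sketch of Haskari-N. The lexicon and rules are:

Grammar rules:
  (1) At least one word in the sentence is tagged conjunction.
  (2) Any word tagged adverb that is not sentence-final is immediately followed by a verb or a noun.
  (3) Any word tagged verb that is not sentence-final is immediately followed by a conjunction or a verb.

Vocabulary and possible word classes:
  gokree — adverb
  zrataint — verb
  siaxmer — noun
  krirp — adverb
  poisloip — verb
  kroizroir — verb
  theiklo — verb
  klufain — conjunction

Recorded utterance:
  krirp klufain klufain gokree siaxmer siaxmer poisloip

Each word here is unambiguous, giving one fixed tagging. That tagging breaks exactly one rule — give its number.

2

Fixed tagging: adverb conjunction conjunction adverb noun noun verb.
Rule check: R1 holds, R2 violated, R3 holds.
Only rule 2 fails.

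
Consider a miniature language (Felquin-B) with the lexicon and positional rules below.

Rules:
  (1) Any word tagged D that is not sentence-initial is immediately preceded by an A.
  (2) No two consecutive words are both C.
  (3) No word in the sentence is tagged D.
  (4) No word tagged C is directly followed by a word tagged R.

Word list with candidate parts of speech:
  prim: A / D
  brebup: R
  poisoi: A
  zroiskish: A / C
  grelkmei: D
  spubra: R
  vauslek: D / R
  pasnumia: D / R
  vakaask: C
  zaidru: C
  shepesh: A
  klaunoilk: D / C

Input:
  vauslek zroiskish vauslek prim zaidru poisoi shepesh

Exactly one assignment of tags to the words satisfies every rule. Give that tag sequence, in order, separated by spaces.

R A R A C A A

Candidates per position — 1:vauslek {D,R}; 2:zroiskish {A,C}; 3:vauslek {D,R}; 4:prim {A,D}; 5:zaidru {C}; 6:poisoi {A}; 7:shepesh {A}.
If word 1 were D, no tagging could satisfy rule 3; so word 1 is R.
If word 3 were D, no tagging could satisfy rule 3; so word 3 is R.
If word 4 were D, no tagging could satisfy rule 1; so word 4 is A.
If word 2 were C, no tagging could satisfy rule 4; so word 2 is A.
The only consistent sequence is: R A R A C A A.
Check: rule 1 ✓; rule 2 ✓; rule 3 ✓; rule 4 ✓.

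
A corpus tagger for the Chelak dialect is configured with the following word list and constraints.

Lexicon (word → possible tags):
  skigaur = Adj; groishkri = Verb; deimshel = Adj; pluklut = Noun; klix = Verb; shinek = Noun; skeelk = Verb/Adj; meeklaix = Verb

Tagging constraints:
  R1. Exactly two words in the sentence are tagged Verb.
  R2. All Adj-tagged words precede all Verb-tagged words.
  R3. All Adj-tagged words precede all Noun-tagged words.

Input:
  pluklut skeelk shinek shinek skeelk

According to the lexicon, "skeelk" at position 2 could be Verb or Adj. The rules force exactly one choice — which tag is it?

Candidates per position — 1:pluklut {Noun}; 2:skeelk {Verb,Adj}; 3:shinek {Noun}; 4:shinek {Noun}; 5:skeelk {Verb,Adj}.
At position 2, choosing Adj makes rule 1 impossible to satisfy; hence Verb.
At position 5, choosing Adj makes rule 1 impossible to satisfy; hence Verb.
The only consistent sequence is: Noun Verb Noun Noun Verb.
Checking: rule 1 ✓; rule 2 ✓; rule 3 ✓.

Verb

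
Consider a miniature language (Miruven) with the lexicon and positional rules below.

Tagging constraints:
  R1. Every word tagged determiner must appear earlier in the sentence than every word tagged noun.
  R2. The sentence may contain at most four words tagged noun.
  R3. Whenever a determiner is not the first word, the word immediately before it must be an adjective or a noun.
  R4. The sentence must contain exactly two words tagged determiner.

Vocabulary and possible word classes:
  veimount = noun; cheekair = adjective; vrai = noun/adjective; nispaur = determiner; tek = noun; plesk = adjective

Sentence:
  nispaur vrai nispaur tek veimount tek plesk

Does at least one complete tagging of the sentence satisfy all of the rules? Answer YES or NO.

Candidates per position — 1:nispaur {determiner}; 2:vrai {noun,adjective}; 3:nispaur {determiner}; 4:tek {noun}; 5:veimount {noun}; 6:tek {noun}; 7:plesk {adjective}.
One satisfying assignment: determiner adjective determiner noun noun noun adjective.
Rule-by-rule: rule 1 satisfied; rule 2 satisfied; rule 3 satisfied; rule 4 satisfied.

YES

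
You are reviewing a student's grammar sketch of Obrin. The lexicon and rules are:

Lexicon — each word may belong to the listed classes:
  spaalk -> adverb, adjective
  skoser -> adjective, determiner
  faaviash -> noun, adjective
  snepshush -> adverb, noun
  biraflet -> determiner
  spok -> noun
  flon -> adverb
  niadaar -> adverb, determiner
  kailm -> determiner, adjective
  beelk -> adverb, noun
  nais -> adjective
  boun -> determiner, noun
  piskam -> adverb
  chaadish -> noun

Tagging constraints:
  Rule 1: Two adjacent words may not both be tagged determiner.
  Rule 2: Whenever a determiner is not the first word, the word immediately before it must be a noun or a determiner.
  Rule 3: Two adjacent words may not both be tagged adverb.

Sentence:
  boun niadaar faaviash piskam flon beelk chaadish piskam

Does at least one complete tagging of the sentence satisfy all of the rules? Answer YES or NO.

NO

Candidates per position — 1:boun {determiner,noun}; 2:niadaar {adverb,determiner}; 3:faaviash {noun,adjective}; 4:piskam {adverb}; 5:flon {adverb}; 6:beelk {adverb,noun}; 7:chaadish {noun}; 8:piskam {adverb}.
Rule 3 cannot be satisfied by any choice of tags from the lexicon.
So there is no consistent tagging.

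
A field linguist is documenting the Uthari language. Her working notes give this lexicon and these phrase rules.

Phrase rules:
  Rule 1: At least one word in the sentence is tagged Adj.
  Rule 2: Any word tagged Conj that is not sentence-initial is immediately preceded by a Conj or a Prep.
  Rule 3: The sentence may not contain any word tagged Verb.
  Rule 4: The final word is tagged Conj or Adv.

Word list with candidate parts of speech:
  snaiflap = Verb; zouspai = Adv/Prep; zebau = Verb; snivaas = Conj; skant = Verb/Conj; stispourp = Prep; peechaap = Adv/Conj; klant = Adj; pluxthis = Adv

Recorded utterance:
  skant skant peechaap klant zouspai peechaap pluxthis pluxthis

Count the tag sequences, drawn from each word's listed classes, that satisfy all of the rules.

Candidates per position — 1:skant {Verb,Conj}; 2:skant {Verb,Conj}; 3:peechaap {Adv,Conj}; 4:klant {Adj}; 5:zouspai {Adv,Prep}; 6:peechaap {Adv,Conj}; 7:pluxthis {Adv}; 8:pluxthis {Adv}.
There are 32 candidate sequences in total.
Checking each against the rules leaves 6 sequences.
Count = 6.

6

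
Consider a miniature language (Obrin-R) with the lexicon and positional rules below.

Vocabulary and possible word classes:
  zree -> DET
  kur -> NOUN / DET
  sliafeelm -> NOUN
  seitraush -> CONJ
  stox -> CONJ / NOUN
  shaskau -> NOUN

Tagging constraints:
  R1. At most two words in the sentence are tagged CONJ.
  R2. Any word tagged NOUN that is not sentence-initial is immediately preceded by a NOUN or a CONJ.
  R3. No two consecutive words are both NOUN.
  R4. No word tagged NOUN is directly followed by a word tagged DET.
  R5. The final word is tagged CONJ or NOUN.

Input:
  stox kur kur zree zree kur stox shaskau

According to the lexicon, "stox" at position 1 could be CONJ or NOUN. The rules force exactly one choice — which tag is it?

CONJ

Candidates per position — 1:stox {CONJ,NOUN}; 2:kur {NOUN,DET}; 3:kur {NOUN,DET}; 4:zree {DET}; 5:zree {DET}; 6:kur {NOUN,DET}; 7:stox {CONJ,NOUN}; 8:shaskau {NOUN}.
If word 1 were NOUN, no tagging could satisfy rule 4; so word 1 is CONJ.
If word 2 were NOUN, no tagging could satisfy rule 4; so word 2 is DET.
If word 3 were NOUN, no tagging could satisfy rule 2; so word 3 is DET.
If word 6 were NOUN, no tagging could satisfy rule 2; so word 6 is DET.
If word 7 were NOUN, no tagging could satisfy rule 2; so word 7 is CONJ.
The unique satisfying tagging is: CONJ DET DET DET DET DET CONJ NOUN.
Checking: rule 1 satisfied; rule 2 satisfied; rule 3 satisfied; rule 4 satisfied; rule 5 satisfied.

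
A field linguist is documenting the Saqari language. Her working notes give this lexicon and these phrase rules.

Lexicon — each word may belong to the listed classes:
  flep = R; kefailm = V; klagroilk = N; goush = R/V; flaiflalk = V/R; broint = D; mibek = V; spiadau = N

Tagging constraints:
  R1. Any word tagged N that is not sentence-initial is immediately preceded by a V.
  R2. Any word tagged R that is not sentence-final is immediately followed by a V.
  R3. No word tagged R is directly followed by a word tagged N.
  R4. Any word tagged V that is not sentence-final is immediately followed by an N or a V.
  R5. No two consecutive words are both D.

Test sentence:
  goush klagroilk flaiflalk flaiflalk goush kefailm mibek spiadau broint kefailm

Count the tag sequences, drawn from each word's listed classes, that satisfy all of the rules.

Candidates per position — 1:goush {R,V}; 2:klagroilk {N}; 3:flaiflalk {V,R}; 4:flaiflalk {V,R}; 5:goush {R,V}; 6:kefailm {V}; 7:mibek {V}; 8:spiadau {N}; 9:broint {D}; 10:kefailm {V}.
There are 16 candidate sequences in total.
The sequences that satisfy every rule: V N V V V V V N D V; V N R V V V V N D V.
Count = 2.

2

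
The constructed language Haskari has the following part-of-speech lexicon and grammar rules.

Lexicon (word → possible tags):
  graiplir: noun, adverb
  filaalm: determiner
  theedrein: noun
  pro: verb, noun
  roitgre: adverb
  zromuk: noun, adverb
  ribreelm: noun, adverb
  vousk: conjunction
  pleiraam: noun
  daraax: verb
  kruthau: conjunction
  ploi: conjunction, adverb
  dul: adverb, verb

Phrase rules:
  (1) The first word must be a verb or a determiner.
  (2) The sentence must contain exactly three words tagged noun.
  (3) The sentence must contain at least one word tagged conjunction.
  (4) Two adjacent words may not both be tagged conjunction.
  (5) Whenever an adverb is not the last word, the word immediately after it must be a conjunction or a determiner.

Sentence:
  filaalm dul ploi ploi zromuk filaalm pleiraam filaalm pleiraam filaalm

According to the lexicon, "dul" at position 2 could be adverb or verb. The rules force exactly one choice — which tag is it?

verb

Candidates per position — 1:filaalm {determiner}; 2:dul {adverb,verb}; 3:ploi {conjunction,adverb}; 4:ploi {conjunction,adverb}; 5:zromuk {noun,adverb}; 6:filaalm {determiner}; 7:pleiraam {noun}; 8:filaalm {determiner}; 9:pleiraam {noun}; 10:filaalm {determiner}.
If word 4 were adverb, no tagging could satisfy rule 5; so word 4 is conjunction.
If word 5 were adverb, no tagging could satisfy rule 2; so word 5 is noun.
If word 3 were conjunction, no tagging could satisfy rule 4; so word 3 is adverb.
If word 2 were adverb, no tagging could satisfy rule 5; so word 2 is verb.
So the tagging must be: determiner verb adverb conjunction noun determiner noun determiner noun determiner.
Check: rule 1 ok; rule 2 ok; rule 3 ok; rule 4 ok; rule 5 ok.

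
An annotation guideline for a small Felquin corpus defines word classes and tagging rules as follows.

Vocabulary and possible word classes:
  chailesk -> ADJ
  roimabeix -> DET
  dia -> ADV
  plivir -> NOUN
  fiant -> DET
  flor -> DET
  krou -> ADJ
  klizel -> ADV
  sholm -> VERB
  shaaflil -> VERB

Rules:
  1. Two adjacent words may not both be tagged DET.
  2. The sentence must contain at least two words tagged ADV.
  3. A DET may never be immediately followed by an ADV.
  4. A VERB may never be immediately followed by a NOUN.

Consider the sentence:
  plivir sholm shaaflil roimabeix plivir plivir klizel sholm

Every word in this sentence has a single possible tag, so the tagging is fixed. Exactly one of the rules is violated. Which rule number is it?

2

Fixed tagging: NOUN VERB VERB DET NOUN NOUN ADV VERB.
Rule check: R1 pass, R2 fail, R3 pass, R4 pass.
Only rule 2 fails.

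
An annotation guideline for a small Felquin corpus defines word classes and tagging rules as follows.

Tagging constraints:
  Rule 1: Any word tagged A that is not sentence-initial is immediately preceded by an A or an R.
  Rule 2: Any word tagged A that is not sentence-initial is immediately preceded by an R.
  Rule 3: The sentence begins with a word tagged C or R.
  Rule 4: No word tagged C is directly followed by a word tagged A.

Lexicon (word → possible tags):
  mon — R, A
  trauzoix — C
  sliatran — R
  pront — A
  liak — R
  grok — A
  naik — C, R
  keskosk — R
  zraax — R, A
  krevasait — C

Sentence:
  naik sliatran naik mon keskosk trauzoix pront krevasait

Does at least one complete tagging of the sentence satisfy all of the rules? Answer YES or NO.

NO

Candidates per position — 1:naik {C,R}; 2:sliatran {R}; 3:naik {C,R}; 4:mon {R,A}; 5:keskosk {R}; 6:trauzoix {C}; 7:pront {A}; 8:krevasait {C}.
Rule 1 cannot be satisfied by any choice of tags from the lexicon.
So there is no consistent tagging.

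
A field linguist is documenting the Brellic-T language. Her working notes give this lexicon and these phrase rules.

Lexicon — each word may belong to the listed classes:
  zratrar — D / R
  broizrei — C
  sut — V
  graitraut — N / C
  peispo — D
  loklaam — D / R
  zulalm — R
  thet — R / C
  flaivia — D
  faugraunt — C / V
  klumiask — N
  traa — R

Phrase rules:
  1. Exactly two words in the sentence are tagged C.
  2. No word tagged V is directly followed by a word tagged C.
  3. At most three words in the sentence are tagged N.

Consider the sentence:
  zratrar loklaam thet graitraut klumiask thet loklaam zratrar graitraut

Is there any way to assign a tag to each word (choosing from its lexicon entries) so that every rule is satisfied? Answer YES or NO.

Candidates per position — 1:zratrar {D,R}; 2:loklaam {D,R}; 3:thet {R,C}; 4:graitraut {N,C}; 5:klumiask {N}; 6:thet {R,C}; 7:loklaam {D,R}; 8:zratrar {D,R}; 9:graitraut {N,C}.
One satisfying assignment: R D C N N R R D C.
Checking: rule 1 ok; rule 2 ok; rule 3 ok.

YES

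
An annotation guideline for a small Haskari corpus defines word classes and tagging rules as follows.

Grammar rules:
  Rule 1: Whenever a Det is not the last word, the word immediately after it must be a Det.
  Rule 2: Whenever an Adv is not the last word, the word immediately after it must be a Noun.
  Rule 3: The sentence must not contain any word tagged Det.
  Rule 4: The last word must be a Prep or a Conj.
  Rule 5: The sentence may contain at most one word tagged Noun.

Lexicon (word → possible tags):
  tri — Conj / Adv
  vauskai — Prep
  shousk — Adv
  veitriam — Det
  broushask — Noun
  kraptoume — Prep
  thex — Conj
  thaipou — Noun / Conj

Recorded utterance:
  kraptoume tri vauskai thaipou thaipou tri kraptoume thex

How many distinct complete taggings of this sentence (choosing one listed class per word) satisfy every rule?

3

Candidates per position — 1:kraptoume {Prep}; 2:tri {Conj,Adv}; 3:vauskai {Prep}; 4:thaipou {Noun,Conj}; 5:thaipou {Noun,Conj}; 6:tri {Conj,Adv}; 7:kraptoume {Prep}; 8:thex {Conj}.
There are 16 candidate sequences in total.
The sequences that satisfy every rule: Prep Conj Prep Noun Conj Conj Prep Conj; Prep Conj Prep Conj Noun Conj Prep Conj; Prep Conj Prep Conj Conj Conj Prep Conj.
Count = 3.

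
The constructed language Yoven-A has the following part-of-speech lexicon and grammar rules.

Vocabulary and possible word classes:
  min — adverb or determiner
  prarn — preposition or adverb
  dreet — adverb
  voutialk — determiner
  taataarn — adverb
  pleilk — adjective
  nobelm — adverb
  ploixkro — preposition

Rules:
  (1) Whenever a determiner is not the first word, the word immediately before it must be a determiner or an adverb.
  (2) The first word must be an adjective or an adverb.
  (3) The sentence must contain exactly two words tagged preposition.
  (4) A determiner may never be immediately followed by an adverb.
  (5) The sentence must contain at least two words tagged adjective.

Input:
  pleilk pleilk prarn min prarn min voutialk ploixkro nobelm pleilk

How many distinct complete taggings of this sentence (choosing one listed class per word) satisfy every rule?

Candidates per position — 1:pleilk {adjective}; 2:pleilk {adjective}; 3:prarn {preposition,adverb}; 4:min {adverb,determiner}; 5:prarn {preposition,adverb}; 6:min {adverb,determiner}; 7:voutialk {determiner}; 8:ploixkro {preposition}; 9:nobelm {adverb}; 10:pleilk {adjective}.
There are 16 candidate sequences in total.
The sequences that satisfy every rule: adjective adjective preposition adverb adverb adverb determiner preposition adverb adjective; adjective adjective preposition adverb adverb determiner determiner preposition adverb adjective; adjective adjective adverb adverb preposition adverb determiner preposition adverb adjective; adjective adjective adverb determiner preposition adverb determiner preposition adverb adjective.
Count = 4.

4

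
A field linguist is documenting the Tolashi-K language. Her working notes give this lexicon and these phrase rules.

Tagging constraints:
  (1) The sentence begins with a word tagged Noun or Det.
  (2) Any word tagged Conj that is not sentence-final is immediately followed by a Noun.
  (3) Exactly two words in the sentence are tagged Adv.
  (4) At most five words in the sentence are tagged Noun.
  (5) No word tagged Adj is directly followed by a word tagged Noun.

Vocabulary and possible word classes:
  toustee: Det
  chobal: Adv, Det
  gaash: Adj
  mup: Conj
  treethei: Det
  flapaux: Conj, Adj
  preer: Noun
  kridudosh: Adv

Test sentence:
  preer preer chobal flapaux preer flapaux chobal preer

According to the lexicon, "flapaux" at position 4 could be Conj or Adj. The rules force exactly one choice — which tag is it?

Conj

Candidates per position — 1:preer {Noun}; 2:preer {Noun}; 3:chobal {Adv,Det}; 4:flapaux {Conj,Adj}; 5:preer {Noun}; 6:flapaux {Conj,Adj}; 7:chobal {Adv,Det}; 8:preer {Noun}.
If word 3 were Det, no tagging could satisfy rule 3; so word 3 is Adv.
If word 4 were Adj, no tagging could satisfy rule 5; so word 4 is Conj.
If word 6 were Conj, no tagging could satisfy rule 2; so word 6 is Adj.
If word 7 were Det, no tagging could satisfy rule 3; so word 7 is Adv.
The only consistent sequence is: Noun Noun Adv Conj Noun Adj Adv Noun.
Rule-by-rule: rule 1 satisfied; rule 2 satisfied; rule 3 satisfied; rule 4 satisfied; rule 5 satisfied.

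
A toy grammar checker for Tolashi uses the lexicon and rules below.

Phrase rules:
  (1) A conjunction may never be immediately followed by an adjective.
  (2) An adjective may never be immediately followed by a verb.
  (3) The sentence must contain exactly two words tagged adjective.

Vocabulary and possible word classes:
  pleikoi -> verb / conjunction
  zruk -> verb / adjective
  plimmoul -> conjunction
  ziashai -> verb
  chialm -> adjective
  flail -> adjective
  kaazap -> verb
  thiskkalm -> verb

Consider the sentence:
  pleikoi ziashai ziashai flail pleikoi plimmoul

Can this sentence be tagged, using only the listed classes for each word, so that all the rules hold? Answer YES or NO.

NO

Candidates per position — 1:pleikoi {verb,conjunction}; 2:ziashai {verb}; 3:ziashai {verb}; 4:flail {adjective}; 5:pleikoi {verb,conjunction}; 6:plimmoul {conjunction}.
Rule 3 cannot be satisfied by any choice of tags from the lexicon.
So there is no consistent tagging.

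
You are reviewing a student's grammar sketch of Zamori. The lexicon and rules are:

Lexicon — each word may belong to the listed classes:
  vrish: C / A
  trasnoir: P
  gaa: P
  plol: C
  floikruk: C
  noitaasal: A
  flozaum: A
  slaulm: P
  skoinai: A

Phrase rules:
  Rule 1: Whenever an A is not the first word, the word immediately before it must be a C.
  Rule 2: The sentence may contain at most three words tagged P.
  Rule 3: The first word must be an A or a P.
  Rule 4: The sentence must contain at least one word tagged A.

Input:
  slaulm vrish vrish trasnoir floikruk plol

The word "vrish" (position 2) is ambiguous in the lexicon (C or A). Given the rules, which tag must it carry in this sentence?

C

Candidates per position — 1:slaulm {P}; 2:vrish {C,A}; 3:vrish {C,A}; 4:trasnoir {P}; 5:floikruk {C}; 6:plol {C}.
At position 2, choosing A makes rule 1 impossible to satisfy; hence C.
At position 3, choosing C makes rule 4 impossible to satisfy; hence A.
So the tagging must be: P C A P C C.
Checking: rule 1 satisfied; rule 2 satisfied; rule 3 satisfied; rule 4 satisfied.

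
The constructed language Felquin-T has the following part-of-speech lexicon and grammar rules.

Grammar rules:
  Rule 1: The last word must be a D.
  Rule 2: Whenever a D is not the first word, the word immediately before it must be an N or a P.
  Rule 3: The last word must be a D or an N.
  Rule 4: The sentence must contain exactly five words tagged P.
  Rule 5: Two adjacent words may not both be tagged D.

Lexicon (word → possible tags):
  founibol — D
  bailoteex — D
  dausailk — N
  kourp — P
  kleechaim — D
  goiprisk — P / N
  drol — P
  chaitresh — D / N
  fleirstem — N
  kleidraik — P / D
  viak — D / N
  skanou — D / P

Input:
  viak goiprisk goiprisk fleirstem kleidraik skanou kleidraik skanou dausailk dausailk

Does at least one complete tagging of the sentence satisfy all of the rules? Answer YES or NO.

Candidates per position — 1:viak {D,N}; 2:goiprisk {P,N}; 3:goiprisk {P,N}; 4:fleirstem {N}; 5:kleidraik {P,D}; 6:skanou {D,P}; 7:kleidraik {P,D}; 8:skanou {D,P}; 9:dausailk {N}; 10:dausailk {N}.
Rule 1 cannot be satisfied by any choice of tags from the lexicon.
So there is no consistent tagging.

NO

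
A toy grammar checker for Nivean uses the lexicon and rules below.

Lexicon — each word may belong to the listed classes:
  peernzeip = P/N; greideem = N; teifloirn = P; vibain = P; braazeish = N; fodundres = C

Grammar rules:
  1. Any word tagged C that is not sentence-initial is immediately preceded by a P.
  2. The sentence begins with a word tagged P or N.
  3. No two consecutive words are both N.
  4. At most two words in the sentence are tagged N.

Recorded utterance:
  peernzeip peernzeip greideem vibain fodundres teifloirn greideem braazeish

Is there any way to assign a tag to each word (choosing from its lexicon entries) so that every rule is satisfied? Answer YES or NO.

Candidates per position — 1:peernzeip {P,N}; 2:peernzeip {P,N}; 3:greideem {N}; 4:vibain {P}; 5:fodundres {C}; 6:teifloirn {P}; 7:greideem {N}; 8:braazeish {N}.
Rule 3 cannot be satisfied by any choice of tags from the lexicon.
So there is no consistent tagging.

NO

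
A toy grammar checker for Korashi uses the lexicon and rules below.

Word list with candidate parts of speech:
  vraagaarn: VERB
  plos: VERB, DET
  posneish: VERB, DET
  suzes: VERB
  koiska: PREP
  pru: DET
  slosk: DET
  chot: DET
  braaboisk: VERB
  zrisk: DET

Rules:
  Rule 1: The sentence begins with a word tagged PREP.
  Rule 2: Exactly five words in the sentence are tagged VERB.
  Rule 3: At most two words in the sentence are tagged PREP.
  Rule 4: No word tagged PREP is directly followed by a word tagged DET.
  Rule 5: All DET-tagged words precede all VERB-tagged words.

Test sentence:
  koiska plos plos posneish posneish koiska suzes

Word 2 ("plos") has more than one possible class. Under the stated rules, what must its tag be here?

Candidates per position — 1:koiska {PREP}; 2:plos {VERB,DET}; 3:plos {VERB,DET}; 4:posneish {VERB,DET}; 5:posneish {VERB,DET}; 6:koiska {PREP}; 7:suzes {VERB}.
Position 2: tagging it DET would leave rule 2 unsatisfiable, so it must be VERB.
Position 3: tagging it DET would leave rule 2 unsatisfiable, so it must be VERB.
Position 4: tagging it DET would leave rule 2 unsatisfiable, so it must be VERB.
Position 5: tagging it DET would leave rule 2 unsatisfiable, so it must be VERB.
That leaves exactly one tagging: PREP VERB VERB VERB VERB PREP VERB.
Verifying each rule — rule 1 satisfied; rule 2 satisfied; rule 3 satisfied; rule 4 satisfied; rule 5 satisfied.

VERB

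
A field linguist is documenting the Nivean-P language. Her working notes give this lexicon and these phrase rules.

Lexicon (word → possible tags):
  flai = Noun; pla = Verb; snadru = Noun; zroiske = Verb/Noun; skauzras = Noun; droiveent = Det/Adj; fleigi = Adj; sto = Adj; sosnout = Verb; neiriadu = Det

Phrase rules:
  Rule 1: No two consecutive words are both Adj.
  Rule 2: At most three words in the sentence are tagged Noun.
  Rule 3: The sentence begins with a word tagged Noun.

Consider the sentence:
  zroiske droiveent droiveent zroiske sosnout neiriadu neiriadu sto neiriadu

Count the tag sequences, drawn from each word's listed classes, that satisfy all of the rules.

Candidates per position — 1:zroiske {Verb,Noun}; 2:droiveent {Det,Adj}; 3:droiveent {Det,Adj}; 4:zroiske {Verb,Noun}; 5:sosnout {Verb}; 6:neiriadu {Det}; 7:neiriadu {Det}; 8:sto {Adj}; 9:neiriadu {Det}.
There are 16 candidate sequences in total.
Checking each against the rules leaves 6 sequences.
Count = 6.

6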